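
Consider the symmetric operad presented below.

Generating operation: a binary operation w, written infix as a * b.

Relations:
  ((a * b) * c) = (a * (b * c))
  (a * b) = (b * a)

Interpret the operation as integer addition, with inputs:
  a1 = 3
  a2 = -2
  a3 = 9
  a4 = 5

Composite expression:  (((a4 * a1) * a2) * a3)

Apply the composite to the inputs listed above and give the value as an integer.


15


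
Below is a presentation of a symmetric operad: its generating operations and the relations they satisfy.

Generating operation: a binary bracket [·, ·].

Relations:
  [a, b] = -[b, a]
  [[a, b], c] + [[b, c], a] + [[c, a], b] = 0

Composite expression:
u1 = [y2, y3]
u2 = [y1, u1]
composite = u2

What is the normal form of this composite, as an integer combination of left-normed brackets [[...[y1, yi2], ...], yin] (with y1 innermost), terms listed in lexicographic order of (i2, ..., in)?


[[y1, y2], y3] - [[y1, y3], y2]

Left-normed coefficients sit on the y1-initial expansion words.
Composite bracket: [y1, [y2, y3]]
Each bracket splits as ab - ba, giving 4 signed words (2^2 = 4).
Coefficients come from the y1-initial words:
  sign of y1y2y3 is +1, so it contributes +[[y1, y2], y3]
  sign of y1y3y2 is -1, so it contributes -[[y1, y3], y2]


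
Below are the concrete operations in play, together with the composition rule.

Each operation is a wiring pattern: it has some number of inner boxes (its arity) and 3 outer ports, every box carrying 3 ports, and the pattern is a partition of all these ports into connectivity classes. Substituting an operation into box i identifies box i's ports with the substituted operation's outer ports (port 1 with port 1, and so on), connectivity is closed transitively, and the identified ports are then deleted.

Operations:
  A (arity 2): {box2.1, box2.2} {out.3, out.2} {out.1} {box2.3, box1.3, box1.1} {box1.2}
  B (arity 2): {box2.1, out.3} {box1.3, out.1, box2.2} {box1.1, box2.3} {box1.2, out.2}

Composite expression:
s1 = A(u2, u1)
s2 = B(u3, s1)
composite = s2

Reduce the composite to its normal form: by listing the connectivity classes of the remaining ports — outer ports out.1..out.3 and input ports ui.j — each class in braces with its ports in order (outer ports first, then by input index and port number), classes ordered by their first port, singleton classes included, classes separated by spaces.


{out.1, u3.1, u3.3} {out.2, u3.2} {out.3} {u1.1, u1.2} {u1.3, u2.1, u2.3} {u2.2}

After gluing at B, chains via deleted ports link the u-ports.
after A, the pattern on (u2, u1) reads {out.1} {out.2, out.3} {u1.1, u1.2} {u1.3, u2.1, u2.3} {u2.2} (out.j = its outer ports)
after B, the pattern on (u3, u2, u1) reads {out.1, u3.1, u3.3} {out.2, u3.2} {out.3} {u1.1, u1.2} {u1.3, u2.1, u2.3} {u2.2} (out.j = its outer ports)


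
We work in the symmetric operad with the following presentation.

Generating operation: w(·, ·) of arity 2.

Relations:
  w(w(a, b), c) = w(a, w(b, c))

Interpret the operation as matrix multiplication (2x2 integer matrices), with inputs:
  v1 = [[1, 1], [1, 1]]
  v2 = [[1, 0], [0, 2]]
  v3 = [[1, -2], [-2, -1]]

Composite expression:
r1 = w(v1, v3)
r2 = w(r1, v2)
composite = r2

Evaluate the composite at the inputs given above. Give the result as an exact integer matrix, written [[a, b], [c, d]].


[[-1, -6], [-1, -6]]

w(v1, v3) = [[-1, -3], [-1, -3]]
w(w(v1, v3), v2) = [[-1, -6], [-1, -6]]


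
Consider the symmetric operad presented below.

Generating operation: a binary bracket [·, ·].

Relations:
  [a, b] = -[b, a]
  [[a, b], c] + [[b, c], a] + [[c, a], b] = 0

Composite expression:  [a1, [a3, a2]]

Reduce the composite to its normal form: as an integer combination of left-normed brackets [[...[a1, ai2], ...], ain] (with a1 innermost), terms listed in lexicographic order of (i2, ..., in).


-[[a1, a2], a3] + [[a1, a3], a2]

A multilinear Lie element is pinned by a1-initial words (a1 innermost).
Composite bracket: [a1, [a3, a2]]
The bracket unfolds into 4 signed words via [a, b] = ab - ba (2^2 = 4).
Coefficients come from the a1-initial words:
  sign of a1a2a3 is -1, so it contributes -[[a1, a2], a3]
  sign of a1a3a2 is +1, so it contributes +[[a1, a3], a2]


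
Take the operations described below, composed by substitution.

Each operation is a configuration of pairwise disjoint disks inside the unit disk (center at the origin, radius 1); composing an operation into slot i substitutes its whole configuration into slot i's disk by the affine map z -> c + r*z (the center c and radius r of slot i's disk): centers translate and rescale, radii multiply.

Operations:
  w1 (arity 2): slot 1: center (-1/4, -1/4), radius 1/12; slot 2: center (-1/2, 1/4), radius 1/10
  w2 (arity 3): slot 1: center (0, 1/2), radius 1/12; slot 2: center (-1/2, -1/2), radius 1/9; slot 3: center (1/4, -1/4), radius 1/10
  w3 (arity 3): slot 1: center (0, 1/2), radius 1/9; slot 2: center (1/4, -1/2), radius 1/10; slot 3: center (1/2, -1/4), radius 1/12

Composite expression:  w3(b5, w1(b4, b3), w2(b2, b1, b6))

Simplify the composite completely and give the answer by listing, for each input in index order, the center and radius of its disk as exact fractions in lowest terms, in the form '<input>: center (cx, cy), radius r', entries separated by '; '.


b1: center (11/24, -7/24), radius 1/108; b2: center (1/2, -5/24), radius 1/144; b3: center (1/5, -19/40), radius 1/100; b4: center (9/40, -21/40), radius 1/120; b5: center (0, 1/2), radius 1/9; b6: center (25/48, -13/48), radius 1/120

Affine substitution under w3: radii multiply and b-centers shift.
b5: after 1 affine step, its disk has center (0, 1/2), radius 1/9
b4: after 2 affine steps, its disk has center (9/40, -21/40), radius 1/120
b3: after 2 affine steps, its disk has center (1/5, -19/40), radius 1/100
b2: after 2 affine steps, its disk has center (1/2, -5/24), radius 1/144
b1: after 2 affine steps, its disk has center (11/24, -7/24), radius 1/108
b6: after 2 affine steps, its disk has center (25/48, -13/48), radius 1/120


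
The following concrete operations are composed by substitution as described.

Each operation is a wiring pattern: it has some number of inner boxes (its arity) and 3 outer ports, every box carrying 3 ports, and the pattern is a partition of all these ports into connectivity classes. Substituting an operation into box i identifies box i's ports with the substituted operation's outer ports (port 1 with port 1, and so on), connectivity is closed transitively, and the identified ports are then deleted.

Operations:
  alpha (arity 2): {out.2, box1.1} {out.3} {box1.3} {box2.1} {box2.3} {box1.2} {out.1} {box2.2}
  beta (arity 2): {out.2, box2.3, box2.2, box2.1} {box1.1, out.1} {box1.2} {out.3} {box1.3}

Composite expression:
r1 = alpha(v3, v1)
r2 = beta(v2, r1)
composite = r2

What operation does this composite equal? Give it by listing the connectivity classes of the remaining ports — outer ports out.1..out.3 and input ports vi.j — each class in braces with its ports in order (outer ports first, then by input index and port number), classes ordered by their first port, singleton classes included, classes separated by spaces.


{out.1, v2.1} {out.2, v3.1} {out.3} {v1.1} {v1.2} {v1.3} {v2.2} {v2.3} {v3.2} {v3.3}


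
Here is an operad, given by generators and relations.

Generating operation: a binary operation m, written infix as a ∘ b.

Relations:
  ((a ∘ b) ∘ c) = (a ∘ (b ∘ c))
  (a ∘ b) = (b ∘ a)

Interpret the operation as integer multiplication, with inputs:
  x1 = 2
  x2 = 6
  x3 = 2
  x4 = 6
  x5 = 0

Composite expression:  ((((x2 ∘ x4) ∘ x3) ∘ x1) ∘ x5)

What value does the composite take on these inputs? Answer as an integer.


0

(x2 ∘ x4) = 36
((x2 ∘ x4) ∘ x3) = 72
(((x2 ∘ x4) ∘ x3) ∘ x1) = 144
((((x2 ∘ x4) ∘ x3) ∘ x1) ∘ x5) = 0


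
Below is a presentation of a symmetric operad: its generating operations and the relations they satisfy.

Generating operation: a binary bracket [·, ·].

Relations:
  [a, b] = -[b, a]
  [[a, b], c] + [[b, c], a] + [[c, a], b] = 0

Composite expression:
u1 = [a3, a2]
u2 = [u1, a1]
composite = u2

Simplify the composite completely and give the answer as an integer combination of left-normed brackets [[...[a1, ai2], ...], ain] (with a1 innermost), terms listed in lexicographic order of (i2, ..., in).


A multilinear Lie element is pinned by a1-initial words (a1 innermost).
Composite bracket: [[a3, a2], a1]
Each bracket splits as ab - ba, giving 4 signed words (2^2 = 4).
Only words starting with a1 matter:
  a1a2a3 appears with sign +1, giving the term +[[a1, a2], a3]
  a1a3a2 appears with sign -1, giving the term -[[a1, a3], a2]

[[a1, a2], a3] - [[a1, a3], a2]


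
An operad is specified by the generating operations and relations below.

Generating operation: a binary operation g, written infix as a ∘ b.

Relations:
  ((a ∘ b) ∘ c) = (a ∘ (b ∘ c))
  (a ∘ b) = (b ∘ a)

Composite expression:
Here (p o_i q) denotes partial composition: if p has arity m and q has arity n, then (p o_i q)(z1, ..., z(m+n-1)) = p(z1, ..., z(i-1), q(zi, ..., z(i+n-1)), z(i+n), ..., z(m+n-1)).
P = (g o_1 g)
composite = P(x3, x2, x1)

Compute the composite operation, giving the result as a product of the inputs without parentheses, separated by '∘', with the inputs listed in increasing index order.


x1 ∘ x2 ∘ x3

Shape and order are irrelevant to g; the x-input set decides.
(x3 ∘ x2) spells out as x3 ∘ x2
((x3 ∘ x2) ∘ x1) spells out as x3 ∘ x2 ∘ x1
reordering the factors by index: x1 ∘ x2 ∘ x3


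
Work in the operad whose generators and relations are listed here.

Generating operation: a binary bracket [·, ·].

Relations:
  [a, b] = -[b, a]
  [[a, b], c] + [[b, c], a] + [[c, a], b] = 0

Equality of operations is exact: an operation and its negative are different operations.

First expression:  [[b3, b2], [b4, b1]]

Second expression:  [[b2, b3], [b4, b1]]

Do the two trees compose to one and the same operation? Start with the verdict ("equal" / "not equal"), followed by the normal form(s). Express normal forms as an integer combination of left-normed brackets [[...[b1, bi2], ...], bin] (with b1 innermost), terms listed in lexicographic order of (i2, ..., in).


not equal; first: -[[[b1, b4], b2], b3] + [[[b1, b4], b3], b2]; second: [[[b1, b4], b2], b3] - [[[b1, b4], b3], b2]


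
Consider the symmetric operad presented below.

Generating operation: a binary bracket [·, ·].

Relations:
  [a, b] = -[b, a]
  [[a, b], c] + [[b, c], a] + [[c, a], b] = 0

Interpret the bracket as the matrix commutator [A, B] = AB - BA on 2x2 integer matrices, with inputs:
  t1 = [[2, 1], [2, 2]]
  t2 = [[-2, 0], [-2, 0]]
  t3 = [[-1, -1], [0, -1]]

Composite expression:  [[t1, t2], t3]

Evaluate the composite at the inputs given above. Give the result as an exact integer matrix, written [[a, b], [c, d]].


[[-4, 4], [0, 4]]

[t1, t2] = [[-2, 2], [-4, 2]]
[[t1, t2], t3] = [[-4, 4], [0, 4]]


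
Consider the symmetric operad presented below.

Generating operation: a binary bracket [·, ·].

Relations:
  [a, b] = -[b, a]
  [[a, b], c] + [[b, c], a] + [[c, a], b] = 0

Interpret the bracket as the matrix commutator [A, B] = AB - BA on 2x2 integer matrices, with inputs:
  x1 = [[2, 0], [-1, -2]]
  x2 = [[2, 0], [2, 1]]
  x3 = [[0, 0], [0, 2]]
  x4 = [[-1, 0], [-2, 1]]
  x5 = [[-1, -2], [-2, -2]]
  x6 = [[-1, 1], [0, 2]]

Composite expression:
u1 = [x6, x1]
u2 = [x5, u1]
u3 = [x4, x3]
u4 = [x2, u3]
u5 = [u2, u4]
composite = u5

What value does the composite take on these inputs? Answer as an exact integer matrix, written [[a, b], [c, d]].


[x6, x1] = [[-1, -4], [-3, 1]]
[x5, [x6, x1]] = [[-2, -8], [7, 2]]
[x4, x3] = [[0, 0], [4, 0]]
[x2, [x4, x3]] = [[0, 0], [-4, 0]]
[[x5, [x6, x1]], [x2, [x4, x3]]] = [[32, 0], [-16, -32]]

[[32, 0], [-16, -32]]


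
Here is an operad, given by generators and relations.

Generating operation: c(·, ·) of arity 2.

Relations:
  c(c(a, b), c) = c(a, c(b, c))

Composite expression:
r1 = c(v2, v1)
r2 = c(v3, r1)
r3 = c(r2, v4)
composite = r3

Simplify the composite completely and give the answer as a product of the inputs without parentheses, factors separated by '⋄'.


v3 ⋄ v2 ⋄ v1 ⋄ v4


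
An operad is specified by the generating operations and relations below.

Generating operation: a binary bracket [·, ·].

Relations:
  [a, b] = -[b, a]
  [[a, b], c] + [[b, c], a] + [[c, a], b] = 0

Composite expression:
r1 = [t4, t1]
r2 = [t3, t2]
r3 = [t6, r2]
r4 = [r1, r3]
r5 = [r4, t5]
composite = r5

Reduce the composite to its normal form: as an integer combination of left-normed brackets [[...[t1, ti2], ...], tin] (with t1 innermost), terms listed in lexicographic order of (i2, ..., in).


Expand each bracket as ab - ba; the t1-initial words give the coefficients.
Composite bracket: [[[t4, t1], [t6, [t3, t2]]], t5]
The bracket unfolds into 32 signed words via [a, b] = ab - ba (2^5 = 32).
Collect the words opening with t1:
  t1t4t2t3t6t5 (sign -1) contributes -[[[[[t1, t4], t2], t3], t6], t5]
  t1t4t3t2t6t5 (sign +1) contributes +[[[[[t1, t4], t3], t2], t6], t5]
  t1t4t6t2t3t5 (sign +1) contributes +[[[[[t1, t4], t6], t2], t3], t5]
  t1t4t6t3t2t5 (sign -1) contributes -[[[[[t1, t4], t6], t3], t2], t5]

-[[[[[t1, t4], t2], t3], t6], t5] + [[[[[t1, t4], t3], t2], t6], t5] + [[[[[t1, t4], t6], t2], t3], t5] - [[[[[t1, t4], t6], t3], t2], t5]


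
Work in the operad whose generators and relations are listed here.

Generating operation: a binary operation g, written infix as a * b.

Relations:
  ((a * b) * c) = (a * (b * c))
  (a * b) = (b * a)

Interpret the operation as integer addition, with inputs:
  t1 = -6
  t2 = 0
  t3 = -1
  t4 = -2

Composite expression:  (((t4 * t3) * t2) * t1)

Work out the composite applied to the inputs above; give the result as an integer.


-9

(t4 * t3) = -3
((t4 * t3) * t2) = -3
(((t4 * t3) * t2) * t1) = -9


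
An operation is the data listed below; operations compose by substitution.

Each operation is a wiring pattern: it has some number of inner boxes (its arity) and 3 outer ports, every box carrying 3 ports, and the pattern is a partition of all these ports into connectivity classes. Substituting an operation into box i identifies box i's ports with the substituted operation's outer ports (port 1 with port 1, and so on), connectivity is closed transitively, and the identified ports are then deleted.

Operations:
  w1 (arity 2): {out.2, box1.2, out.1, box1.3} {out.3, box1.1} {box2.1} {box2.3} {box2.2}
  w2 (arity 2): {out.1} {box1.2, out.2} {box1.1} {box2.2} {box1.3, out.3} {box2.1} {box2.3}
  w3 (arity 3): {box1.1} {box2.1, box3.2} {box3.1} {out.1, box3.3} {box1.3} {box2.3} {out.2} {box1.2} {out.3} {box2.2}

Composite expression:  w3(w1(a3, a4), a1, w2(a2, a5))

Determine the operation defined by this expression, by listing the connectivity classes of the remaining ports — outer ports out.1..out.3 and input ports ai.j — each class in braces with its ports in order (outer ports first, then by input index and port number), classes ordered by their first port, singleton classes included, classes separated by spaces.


Connectivity passes through glued w3-boundaries; trace each wire chain.
composing w1 on (a3, a4), with out.j its own outer ports: {out.1, out.2, a3.2, a3.3} {out.3, a3.1} {a4.1} {a4.2} {a4.3}
composing w2 on (a2, a5), with out.j its own outer ports: {out.1} {out.2, a2.2} {out.3, a2.3} {a2.1} {a5.1} {a5.2} {a5.3}
composing w3 on (a3, a4, a1, a2, a5), with out.j its own outer ports: {out.1, a2.3} {out.2} {out.3} {a1.1, a2.2} {a1.2} {a1.3} {a2.1} {a3.1} {a3.2, a3.3} {a4.1} {a4.2} {a4.3} {a5.1} {a5.2} {a5.3}

{out.1, a2.3} {out.2} {out.3} {a1.1, a2.2} {a1.2} {a1.3} {a2.1} {a3.1} {a3.2, a3.3} {a4.1} {a4.2} {a4.3} {a5.1} {a5.2} {a5.3}


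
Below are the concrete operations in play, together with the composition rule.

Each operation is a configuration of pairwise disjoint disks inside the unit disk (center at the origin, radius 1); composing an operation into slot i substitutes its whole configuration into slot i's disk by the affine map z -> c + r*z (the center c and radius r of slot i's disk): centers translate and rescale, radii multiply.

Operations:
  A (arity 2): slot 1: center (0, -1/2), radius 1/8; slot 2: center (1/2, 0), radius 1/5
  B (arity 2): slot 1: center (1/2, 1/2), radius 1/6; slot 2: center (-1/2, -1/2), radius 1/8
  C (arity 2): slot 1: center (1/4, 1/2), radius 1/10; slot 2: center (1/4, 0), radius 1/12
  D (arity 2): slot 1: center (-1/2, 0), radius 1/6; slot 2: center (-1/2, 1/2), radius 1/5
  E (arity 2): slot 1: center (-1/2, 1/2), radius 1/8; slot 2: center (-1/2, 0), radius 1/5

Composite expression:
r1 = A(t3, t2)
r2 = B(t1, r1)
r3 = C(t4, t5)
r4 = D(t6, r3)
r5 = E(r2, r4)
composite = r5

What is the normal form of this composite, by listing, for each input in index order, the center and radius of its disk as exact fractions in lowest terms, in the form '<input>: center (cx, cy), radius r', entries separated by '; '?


t1: center (-7/16, 9/16), radius 1/48; t2: center (-71/128, 7/16), radius 1/320; t3: center (-9/16, 55/128), radius 1/512; t4: center (-59/100, 3/25), radius 1/250; t5: center (-59/100, 1/10), radius 1/300; t6: center (-3/5, 0), radius 1/30

Below E, radii multiply path by path; the t-disk centers shift.
t1 passes through 2 substitutions, ending at center (-7/16, 9/16), radius 1/48
t3 passes through 3 substitutions, ending at center (-9/16, 55/128), radius 1/512
t2 passes through 3 substitutions, ending at center (-71/128, 7/16), radius 1/320
t6 passes through 2 substitutions, ending at center (-3/5, 0), radius 1/30
t4 passes through 3 substitutions, ending at center (-59/100, 3/25), radius 1/250
t5 passes through 3 substitutions, ending at center (-59/100, 1/10), radius 1/300


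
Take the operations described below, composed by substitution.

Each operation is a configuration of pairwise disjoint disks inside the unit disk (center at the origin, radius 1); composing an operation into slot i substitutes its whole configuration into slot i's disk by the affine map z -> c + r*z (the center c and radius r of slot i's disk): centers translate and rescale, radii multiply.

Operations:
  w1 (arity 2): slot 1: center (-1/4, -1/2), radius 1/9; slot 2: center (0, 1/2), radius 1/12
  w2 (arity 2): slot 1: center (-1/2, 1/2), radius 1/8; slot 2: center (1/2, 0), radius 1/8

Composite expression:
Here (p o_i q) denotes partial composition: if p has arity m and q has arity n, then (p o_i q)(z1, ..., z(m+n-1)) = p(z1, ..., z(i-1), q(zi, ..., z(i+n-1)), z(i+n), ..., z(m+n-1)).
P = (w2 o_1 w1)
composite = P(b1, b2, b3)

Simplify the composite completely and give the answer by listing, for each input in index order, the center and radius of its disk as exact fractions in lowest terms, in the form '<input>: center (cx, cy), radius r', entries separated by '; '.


Follow each b-input down from w2: c' goes to c + r*c', radius to r*r'.
input b1: applying the 2 nested substitutions gives center (-17/32, 7/16), radius 1/72
input b2: applying the 2 nested substitutions gives center (-1/2, 9/16), radius 1/96
input b3: applying the 1 nested substitution gives center (1/2, 0), radius 1/8

b1: center (-17/32, 7/16), radius 1/72; b2: center (-1/2, 9/16), radius 1/96; b3: center (1/2, 0), radius 1/8


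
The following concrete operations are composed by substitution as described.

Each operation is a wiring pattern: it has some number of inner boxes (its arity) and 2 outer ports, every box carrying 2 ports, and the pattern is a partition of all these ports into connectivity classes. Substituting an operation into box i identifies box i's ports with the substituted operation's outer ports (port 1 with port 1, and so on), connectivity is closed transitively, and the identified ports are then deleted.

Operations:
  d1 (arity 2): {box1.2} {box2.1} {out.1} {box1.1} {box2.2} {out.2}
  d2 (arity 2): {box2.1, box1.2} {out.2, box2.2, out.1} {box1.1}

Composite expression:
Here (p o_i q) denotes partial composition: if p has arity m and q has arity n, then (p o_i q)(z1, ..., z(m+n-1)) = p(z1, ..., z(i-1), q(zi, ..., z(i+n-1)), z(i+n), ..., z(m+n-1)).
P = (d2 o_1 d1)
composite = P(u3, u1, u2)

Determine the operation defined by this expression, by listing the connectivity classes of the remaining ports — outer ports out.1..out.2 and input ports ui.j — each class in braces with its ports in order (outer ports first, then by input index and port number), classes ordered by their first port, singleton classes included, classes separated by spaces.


{out.1, out.2, u2.2} {u1.1} {u1.2} {u2.1} {u3.1} {u3.2}

Reachability decides: close wires over d2-identified ports.
through d1, on inputs (u3, u1): {out.1} {out.2} {u1.1} {u1.2} {u3.1} {u3.2} (out.j = stage outer ports)
through d2, on inputs (u3, u1, u2): {out.1, out.2, u2.2} {u1.1} {u1.2} {u2.1} {u3.1} {u3.2} (out.j = stage outer ports)


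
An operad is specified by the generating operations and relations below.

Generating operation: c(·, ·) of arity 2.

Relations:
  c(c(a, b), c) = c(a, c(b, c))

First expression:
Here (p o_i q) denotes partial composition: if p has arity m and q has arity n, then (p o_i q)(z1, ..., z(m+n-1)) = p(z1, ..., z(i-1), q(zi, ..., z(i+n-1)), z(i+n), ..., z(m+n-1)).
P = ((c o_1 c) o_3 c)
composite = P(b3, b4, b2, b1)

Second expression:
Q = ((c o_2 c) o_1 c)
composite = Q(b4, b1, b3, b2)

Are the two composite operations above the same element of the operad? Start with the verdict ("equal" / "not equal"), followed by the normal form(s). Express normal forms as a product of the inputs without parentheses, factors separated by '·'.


not equal — first b3 · b4 · b2 · b1, second b4 · b1 · b3 · b2

The first expression, normalized: b3 · b4 · b2 · b1
The second expression, normalized: b4 · b1 · b3 · b2
Distinct normal forms: not equal.


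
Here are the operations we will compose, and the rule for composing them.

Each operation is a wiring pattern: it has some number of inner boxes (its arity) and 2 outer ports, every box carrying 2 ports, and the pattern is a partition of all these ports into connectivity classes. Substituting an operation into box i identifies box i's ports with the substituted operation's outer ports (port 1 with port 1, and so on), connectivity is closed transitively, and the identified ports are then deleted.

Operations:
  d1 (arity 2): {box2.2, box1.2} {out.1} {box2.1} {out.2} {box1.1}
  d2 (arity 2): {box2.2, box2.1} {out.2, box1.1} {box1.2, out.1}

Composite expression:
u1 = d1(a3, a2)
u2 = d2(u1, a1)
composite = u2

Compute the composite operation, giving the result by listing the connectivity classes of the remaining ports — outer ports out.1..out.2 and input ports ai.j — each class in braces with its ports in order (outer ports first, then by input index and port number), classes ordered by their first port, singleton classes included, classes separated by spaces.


{out.1} {out.2} {a1.1, a1.2} {a2.1} {a2.2, a3.2} {a3.1}


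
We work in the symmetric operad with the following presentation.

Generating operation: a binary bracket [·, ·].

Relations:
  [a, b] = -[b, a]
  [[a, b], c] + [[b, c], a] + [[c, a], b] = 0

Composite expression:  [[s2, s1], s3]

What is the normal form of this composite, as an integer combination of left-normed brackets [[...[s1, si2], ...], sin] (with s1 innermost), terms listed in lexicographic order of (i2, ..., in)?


-[[s1, s2], s3]

Left-normed coefficients sit on the s1-initial expansion words.
Composite bracket: [[s2, s1], s3]
Full expansion: 4 signed words from ab - ba (2^2 = 4).
Coefficients come from the s1-initial words:
  sign of s1s2s3 is -1, so it contributes -[[s1, s2], s3]


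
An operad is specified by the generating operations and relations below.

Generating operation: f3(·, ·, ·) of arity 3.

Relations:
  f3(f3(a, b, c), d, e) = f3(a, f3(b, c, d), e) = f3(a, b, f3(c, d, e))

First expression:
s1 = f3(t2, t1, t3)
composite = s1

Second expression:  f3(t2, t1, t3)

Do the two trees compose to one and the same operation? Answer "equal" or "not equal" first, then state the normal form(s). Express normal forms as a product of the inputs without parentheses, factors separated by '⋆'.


equal — both sides give t2 ⋆ t1 ⋆ t3

The first composite normalizes to t2 ⋆ t1 ⋆ t3
The second composite normalizes to t2 ⋆ t1 ⋆ t3
The forms coincide; equal.


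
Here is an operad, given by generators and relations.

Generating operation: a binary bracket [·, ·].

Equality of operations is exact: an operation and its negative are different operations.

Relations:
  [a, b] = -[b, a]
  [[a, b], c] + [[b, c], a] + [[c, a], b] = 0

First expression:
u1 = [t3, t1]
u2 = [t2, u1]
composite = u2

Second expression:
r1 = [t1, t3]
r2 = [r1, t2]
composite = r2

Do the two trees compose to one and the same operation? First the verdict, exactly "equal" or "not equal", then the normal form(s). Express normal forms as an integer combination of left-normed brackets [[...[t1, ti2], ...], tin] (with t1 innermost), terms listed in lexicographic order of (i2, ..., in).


equal: each reduces to [[t1, t3], t2]

The first expression reduces to [[t1, t3], t2]
The second expression reduces to [[t1, t3], t2]
Same normal form: equal.


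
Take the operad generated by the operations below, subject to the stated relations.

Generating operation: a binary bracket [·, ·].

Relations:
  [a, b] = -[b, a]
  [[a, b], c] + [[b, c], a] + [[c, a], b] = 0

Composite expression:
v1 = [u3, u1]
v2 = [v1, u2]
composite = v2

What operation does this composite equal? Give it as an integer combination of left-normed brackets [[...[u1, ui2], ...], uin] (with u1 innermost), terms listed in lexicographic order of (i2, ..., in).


A multilinear Lie element is pinned by u1-initial words (u1 innermost).
Composite bracket: [[u3, u1], u2]
Expanding via [a, b] = ab - ba: 4 signed words (2^2 = 4).
Coefficients come from the u1-initial words:
  from u1u3u2, sign -1: term -[[u1, u3], u2]

-[[u1, u3], u2]


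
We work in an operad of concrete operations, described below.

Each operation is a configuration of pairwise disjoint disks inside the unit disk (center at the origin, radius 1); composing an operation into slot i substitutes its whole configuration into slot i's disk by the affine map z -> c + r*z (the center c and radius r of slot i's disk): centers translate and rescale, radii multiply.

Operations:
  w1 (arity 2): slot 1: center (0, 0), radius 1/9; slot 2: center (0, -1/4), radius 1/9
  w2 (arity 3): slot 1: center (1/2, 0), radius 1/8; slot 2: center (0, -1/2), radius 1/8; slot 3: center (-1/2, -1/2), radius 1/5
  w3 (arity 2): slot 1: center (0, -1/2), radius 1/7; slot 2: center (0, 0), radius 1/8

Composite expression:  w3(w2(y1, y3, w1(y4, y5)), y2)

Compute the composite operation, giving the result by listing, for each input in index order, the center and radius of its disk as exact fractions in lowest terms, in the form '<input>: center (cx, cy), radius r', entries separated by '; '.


y1: center (1/14, -1/2), radius 1/56; y2: center (0, 0), radius 1/8; y3: center (0, -4/7), radius 1/56; y4: center (-1/14, -4/7), radius 1/315; y5: center (-1/14, -81/140), radius 1/315

Below w3, radii multiply path by path; the y-disk centers shift.
y1: after 2 affine steps, its disk has center (1/14, -1/2), radius 1/56
y3: after 2 affine steps, its disk has center (0, -4/7), radius 1/56
y4: after 3 affine steps, its disk has center (-1/14, -4/7), radius 1/315
y5: after 3 affine steps, its disk has center (-1/14, -81/140), radius 1/315
y2: after 1 affine step, its disk has center (0, 0), radius 1/8


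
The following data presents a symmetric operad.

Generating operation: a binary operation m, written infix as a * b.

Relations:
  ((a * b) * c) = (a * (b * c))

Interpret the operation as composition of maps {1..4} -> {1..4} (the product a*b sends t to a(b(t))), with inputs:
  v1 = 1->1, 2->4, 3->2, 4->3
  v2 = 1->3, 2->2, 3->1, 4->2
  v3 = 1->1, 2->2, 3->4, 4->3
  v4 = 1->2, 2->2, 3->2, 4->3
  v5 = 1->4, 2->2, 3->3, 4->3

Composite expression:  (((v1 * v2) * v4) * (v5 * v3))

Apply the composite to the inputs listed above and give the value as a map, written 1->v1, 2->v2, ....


1->1, 2->4, 3->4, 4->4

(v1 * v2) = 1->2, 2->4, 3->1, 4->4
((v1 * v2) * v4) = 1->4, 2->4, 3->4, 4->1
(v5 * v3) = 1->4, 2->2, 3->3, 4->3
(((v1 * v2) * v4) * (v5 * v3)) = 1->1, 2->4, 3->4, 4->4


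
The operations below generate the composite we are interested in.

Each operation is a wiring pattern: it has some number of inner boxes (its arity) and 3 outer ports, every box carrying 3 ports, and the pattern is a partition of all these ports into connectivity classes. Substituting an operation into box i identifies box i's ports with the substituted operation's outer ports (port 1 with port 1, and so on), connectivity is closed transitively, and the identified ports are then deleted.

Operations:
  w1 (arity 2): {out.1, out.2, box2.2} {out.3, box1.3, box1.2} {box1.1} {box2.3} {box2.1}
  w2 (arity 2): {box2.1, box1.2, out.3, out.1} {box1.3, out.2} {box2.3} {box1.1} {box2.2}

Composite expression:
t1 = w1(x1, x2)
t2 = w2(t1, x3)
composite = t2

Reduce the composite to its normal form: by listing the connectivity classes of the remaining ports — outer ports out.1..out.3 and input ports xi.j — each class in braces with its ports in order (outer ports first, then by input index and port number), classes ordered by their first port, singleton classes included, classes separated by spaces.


{out.1, out.3, x2.2, x3.1} {out.2, x1.2, x1.3} {x1.1} {x2.1} {x2.3} {x3.2} {x3.3}

Substituting into w2 glues patterns; closure does the rest.
w1 over (x1, x2) gives {out.1, out.2, x2.2} {out.3, x1.2, x1.3} {x1.1} {x2.1} {x2.3}, out.j being that stage's outer ports
w2 over (x1, x2, x3) gives {out.1, out.3, x2.2, x3.1} {out.2, x1.2, x1.3} {x1.1} {x2.1} {x2.3} {x3.2} {x3.3}, out.j being that stage's outer ports


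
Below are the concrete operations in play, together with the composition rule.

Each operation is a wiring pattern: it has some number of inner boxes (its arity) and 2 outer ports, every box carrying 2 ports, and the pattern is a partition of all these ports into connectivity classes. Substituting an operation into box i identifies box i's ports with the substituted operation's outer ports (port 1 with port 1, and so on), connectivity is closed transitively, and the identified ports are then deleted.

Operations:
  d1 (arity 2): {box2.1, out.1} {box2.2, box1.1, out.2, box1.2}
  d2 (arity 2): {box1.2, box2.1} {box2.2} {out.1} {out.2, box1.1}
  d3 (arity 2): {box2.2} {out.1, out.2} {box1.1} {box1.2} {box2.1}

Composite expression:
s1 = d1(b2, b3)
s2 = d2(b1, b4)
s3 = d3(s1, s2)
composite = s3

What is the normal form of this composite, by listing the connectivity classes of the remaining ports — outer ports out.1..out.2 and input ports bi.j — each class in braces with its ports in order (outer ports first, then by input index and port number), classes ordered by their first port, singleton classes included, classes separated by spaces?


{out.1, out.2} {b1.1} {b1.2, b4.1} {b2.1, b2.2, b3.2} {b3.1} {b4.2}

After gluing at d3, chains via deleted ports link the b-ports.
stage d1: inputs (b2, b3), connectivity {out.1, b3.1} {out.2, b2.1, b2.2, b3.2}, out.j its boundary
stage d2: inputs (b1, b4), connectivity {out.1} {out.2, b1.1} {b1.2, b4.1} {b4.2}, out.j its boundary
stage d3: inputs (b2, b3, b1, b4), connectivity {out.1, out.2} {b1.1} {b1.2, b4.1} {b2.1, b2.2, b3.2} {b3.1} {b4.2}, out.j its boundary


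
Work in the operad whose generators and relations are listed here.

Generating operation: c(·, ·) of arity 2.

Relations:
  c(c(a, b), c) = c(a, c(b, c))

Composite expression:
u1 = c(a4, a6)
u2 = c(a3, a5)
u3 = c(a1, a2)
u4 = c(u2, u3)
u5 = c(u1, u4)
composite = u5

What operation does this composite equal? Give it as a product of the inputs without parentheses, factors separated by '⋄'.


a4 ⋄ a6 ⋄ a3 ⋄ a5 ⋄ a1 ⋄ a2

Under associativity of c, the answer is the a's in reading order.
c(a4, a6) collapses to a4 ⋄ a6
c(a3, a5) collapses to a3 ⋄ a5
c(a1, a2) collapses to a1 ⋄ a2
c(c(a3, a5), c(a1, a2)) collapses to a3 ⋄ a5 ⋄ a1 ⋄ a2
c(c(a4, a6), c(c(a3, a5), c(a1, a2))) collapses to a4 ⋄ a6 ⋄ a3 ⋄ a5 ⋄ a1 ⋄ a2


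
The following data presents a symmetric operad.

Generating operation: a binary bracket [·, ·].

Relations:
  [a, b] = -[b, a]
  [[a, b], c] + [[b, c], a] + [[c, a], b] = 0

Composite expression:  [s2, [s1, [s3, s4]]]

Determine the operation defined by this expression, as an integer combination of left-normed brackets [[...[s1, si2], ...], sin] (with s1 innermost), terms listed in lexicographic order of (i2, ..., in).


-[[[s1, s3], s4], s2] + [[[s1, s4], s3], s2]

In the tensor algebra, words opening s1 carry the s1-anchored form.
Composite bracket: [s2, [s1, [s3, s4]]]
Applying ab - ba throughout gives 8 signed words (2^3 = 8).
Keep just the words that open with s1:
  word s1s3s4s2 has sign -1, contributing -[[[s1, s3], s4], s2]
  word s1s4s3s2 has sign +1, contributing +[[[s1, s4], s3], s2]


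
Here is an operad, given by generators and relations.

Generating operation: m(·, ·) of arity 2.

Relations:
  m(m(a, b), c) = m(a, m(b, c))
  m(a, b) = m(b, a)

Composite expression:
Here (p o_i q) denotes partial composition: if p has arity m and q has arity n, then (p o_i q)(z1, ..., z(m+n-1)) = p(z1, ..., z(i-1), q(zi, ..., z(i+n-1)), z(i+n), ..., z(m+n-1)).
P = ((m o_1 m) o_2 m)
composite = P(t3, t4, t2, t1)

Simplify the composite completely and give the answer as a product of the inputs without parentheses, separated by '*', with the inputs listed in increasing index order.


Both nesting and order wash out for m; what remains is which t's occur.
m(t4, t2) unparenthesizes to t4 * t2
m(t3, m(t4, t2)) unparenthesizes to t3 * t4 * t2
m(m(t3, m(t4, t2)), t1) unparenthesizes to t3 * t4 * t2 * t1
the factors in increasing index order: t1 * t2 * t3 * t4

t1 * t2 * t3 * t4


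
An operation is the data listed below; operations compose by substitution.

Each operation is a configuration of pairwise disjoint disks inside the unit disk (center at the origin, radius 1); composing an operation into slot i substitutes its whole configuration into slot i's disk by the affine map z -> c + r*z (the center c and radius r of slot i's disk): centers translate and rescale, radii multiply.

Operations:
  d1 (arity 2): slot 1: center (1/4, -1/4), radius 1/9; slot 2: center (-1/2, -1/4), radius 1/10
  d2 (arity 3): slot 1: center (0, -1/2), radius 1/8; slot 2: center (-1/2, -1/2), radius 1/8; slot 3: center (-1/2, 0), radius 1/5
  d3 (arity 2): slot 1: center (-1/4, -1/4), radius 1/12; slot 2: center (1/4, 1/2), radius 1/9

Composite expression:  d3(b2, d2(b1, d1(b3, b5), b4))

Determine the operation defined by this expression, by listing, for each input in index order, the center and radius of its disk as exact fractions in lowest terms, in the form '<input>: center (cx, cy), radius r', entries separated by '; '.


b1: center (1/4, 4/9), radius 1/72; b2: center (-1/4, -1/4), radius 1/12; b3: center (19/96, 127/288), radius 1/648; b4: center (7/36, 1/2), radius 1/45; b5: center (3/16, 127/288), radius 1/720

Affine substitution under d3: radii multiply and b-centers shift.
tracing b2 down its 1-map path: center (-1/4, -1/4), radius 1/12
tracing b1 down its 2-map path: center (1/4, 4/9), radius 1/72
tracing b3 down its 3-map path: center (19/96, 127/288), radius 1/648
tracing b5 down its 3-map path: center (3/16, 127/288), radius 1/720
tracing b4 down its 2-map path: center (7/36, 1/2), radius 1/45


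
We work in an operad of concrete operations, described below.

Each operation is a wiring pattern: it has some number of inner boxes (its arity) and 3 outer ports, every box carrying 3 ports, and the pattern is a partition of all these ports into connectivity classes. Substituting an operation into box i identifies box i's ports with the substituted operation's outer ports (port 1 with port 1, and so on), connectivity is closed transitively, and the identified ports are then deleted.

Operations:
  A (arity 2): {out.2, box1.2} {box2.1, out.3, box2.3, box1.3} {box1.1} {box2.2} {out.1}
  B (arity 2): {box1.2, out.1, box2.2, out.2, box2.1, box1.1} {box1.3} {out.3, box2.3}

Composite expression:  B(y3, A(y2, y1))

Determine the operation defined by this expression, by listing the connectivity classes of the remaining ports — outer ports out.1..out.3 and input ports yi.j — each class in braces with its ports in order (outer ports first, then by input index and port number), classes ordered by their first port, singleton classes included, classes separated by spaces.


{out.1, out.2, y2.2, y3.1, y3.2} {out.3, y1.1, y1.3, y2.3} {y1.2} {y2.1} {y3.3}

Connectivity passes through glued B-boundaries; trace each wire chain.
through A, on inputs (y2, y1): {out.1} {out.2, y2.2} {out.3, y1.1, y1.3, y2.3} {y1.2} {y2.1} (out.j = stage outer ports)
through B, on inputs (y3, y2, y1): {out.1, out.2, y2.2, y3.1, y3.2} {out.3, y1.1, y1.3, y2.3} {y1.2} {y2.1} {y3.3} (out.j = stage outer ports)


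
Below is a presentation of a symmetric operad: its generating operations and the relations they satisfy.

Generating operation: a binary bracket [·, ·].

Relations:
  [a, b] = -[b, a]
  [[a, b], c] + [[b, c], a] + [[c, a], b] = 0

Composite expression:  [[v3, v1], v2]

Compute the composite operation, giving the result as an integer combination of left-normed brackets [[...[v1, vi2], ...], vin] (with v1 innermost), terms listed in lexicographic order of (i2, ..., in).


In the tensor algebra, words opening v1 carry the v1-anchored form.
Composite bracket: [[v3, v1], v2]
Expanding via [a, b] = ab - ba: 4 signed words (2^2 = 4).
Collect the words opening with v1:
  word v1v3v2 has sign -1, contributing -[[v1, v3], v2]

-[[v1, v3], v2]


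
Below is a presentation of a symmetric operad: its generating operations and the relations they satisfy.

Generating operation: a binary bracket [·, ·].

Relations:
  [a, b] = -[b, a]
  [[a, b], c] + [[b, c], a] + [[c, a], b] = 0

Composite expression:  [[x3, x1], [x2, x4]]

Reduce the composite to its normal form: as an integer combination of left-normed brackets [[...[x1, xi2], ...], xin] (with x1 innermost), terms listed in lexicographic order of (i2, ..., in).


-[[[x1, x3], x2], x4] + [[[x1, x3], x4], x2]

Antisymmetry and Jacobi reduce to x1-anchored left-normed brackets.
Composite bracket: [[x3, x1], [x2, x4]]
Each bracket splits as ab - ba, giving 8 signed words (2^3 = 8).
Coefficients come from the x1-initial words:
  x1x3x2x4 (sign -1) contributes -[[[x1, x3], x2], x4]
  x1x3x4x2 (sign +1) contributes +[[[x1, x3], x4], x2]


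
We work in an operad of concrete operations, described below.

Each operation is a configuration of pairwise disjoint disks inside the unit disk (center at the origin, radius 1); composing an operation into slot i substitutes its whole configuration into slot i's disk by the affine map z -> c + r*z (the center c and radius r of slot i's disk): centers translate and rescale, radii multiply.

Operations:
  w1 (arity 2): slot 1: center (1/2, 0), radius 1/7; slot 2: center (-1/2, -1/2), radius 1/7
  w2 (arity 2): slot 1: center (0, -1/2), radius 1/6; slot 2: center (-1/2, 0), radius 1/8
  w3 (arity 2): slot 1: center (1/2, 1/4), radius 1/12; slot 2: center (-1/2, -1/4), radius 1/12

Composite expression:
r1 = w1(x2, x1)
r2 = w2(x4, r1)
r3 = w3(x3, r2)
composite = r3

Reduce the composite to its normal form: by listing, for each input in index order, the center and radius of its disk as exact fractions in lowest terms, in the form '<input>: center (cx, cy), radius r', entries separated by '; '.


x1: center (-35/64, -49/192), radius 1/672; x2: center (-103/192, -1/4), radius 1/672; x3: center (1/2, 1/4), radius 1/12; x4: center (-1/2, -7/24), radius 1/72

Follow each x-input down from w3: c' goes to c + r*c', radius to r*r'.
tracing x3 down its 1-map path: center (1/2, 1/4), radius 1/12
tracing x4 down its 2-map path: center (-1/2, -7/24), radius 1/72
tracing x2 down its 3-map path: center (-103/192, -1/4), radius 1/672
tracing x1 down its 3-map path: center (-35/64, -49/192), radius 1/672


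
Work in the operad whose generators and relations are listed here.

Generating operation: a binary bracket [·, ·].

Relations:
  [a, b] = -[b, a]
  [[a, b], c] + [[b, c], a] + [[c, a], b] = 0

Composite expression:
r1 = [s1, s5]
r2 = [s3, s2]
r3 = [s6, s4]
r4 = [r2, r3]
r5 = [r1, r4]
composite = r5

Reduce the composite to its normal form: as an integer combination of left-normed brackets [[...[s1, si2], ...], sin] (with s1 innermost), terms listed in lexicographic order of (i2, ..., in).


A multilinear Lie element is pinned by s1-initial words (s1 innermost).
Composite bracket: [[s1, s5], [[s3, s2], [s6, s4]]]
Each bracket splits as ab - ba, giving 32 signed words (2^5 = 32).
Keep just the words that open with s1:
  s1s5s2s3s4s6 (sign +1) contributes +[[[[[s1, s5], s2], s3], s4], s6]
  s1s5s2s3s6s4 (sign -1) contributes -[[[[[s1, s5], s2], s3], s6], s4]
  s1s5s3s2s4s6 (sign -1) contributes -[[[[[s1, s5], s3], s2], s4], s6]
  s1s5s3s2s6s4 (sign +1) contributes +[[[[[s1, s5], s3], s2], s6], s4]
  s1s5s4s6s2s3 (sign -1) contributes -[[[[[s1, s5], s4], s6], s2], s3]
  s1s5s4s6s3s2 (sign +1) contributes +[[[[[s1, s5], s4], s6], s3], s2]
  s1s5s6s4s2s3 (sign +1) contributes +[[[[[s1, s5], s6], s4], s2], s3]
  s1s5s6s4s3s2 (sign -1) contributes -[[[[[s1, s5], s6], s4], s3], s2]

[[[[[s1, s5], s2], s3], s4], s6] - [[[[[s1, s5], s2], s3], s6], s4] - [[[[[s1, s5], s3], s2], s4], s6] + [[[[[s1, s5], s3], s2], s6], s4] - [[[[[s1, s5], s4], s6], s2], s3] + [[[[[s1, s5], s4], s6], s3], s2] + [[[[[s1, s5], s6], s4], s2], s3] - [[[[[s1, s5], s6], s4], s3], s2]
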